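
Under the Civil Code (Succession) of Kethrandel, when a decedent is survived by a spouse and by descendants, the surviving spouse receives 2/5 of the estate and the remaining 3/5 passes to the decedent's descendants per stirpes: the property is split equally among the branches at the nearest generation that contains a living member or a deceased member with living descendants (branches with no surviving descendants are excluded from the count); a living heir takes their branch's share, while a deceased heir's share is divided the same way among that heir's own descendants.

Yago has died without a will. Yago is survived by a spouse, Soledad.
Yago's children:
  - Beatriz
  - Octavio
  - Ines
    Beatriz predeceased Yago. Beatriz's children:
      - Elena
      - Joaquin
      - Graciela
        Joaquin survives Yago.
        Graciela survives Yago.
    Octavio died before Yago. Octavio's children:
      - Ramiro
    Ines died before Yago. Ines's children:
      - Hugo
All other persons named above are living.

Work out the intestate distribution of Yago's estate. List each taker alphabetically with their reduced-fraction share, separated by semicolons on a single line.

Elena 1/15; Graciela 1/15; Hugo 1/5; Joaquin 1/15; Ramiro 1/5; Soledad 2/5

Soledad, as surviving spouse, takes 2/5.
The remaining 3/5 passes to Yago's descendants per stirpes.
The 3/5 is divided into 3 equal shares of 1/5 among Beatriz, Octavio, Ines.
Beatriz predeceased; the 1/5 allotted to Beatriz's branch passes to Beatriz's issue by representation.
The 1/5 is divided into 3 equal shares of 1/15 among Elena, Joaquin, Graciela.
Elena is living and takes 1/15.
Joaquin is living and takes 1/15.
Graciela is living and takes 1/15.
Octavio predeceased; the 1/5 allotted to Octavio's branch passes to Octavio's issue by representation.
Ramiro is the sole taker at this level and receives the full 1/5.
Ines predeceased; the 1/5 allotted to Ines's branch passes to Ines's issue by representation.
Hugo is the sole taker at this level and receives the full 1/5.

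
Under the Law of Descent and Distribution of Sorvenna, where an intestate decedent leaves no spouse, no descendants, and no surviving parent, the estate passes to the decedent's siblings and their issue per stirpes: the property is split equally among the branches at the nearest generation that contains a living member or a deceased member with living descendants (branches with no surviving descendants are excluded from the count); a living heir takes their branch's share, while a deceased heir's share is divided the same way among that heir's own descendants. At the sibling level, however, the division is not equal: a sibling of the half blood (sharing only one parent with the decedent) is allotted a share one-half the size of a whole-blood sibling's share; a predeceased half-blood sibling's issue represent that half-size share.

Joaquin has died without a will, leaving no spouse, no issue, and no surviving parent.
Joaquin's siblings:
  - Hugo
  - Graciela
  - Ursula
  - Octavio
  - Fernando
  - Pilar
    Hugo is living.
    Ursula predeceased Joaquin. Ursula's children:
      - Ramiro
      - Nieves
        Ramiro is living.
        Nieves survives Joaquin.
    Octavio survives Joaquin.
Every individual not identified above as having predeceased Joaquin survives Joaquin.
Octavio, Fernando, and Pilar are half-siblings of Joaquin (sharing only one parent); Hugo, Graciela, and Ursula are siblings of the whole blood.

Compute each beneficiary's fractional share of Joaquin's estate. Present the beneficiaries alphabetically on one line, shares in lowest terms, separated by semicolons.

No spouse, descendants, or parent survives, so the estate passes to Joaquin's siblings per stirpes.
Half-blood siblings count for one-half the weight of whole-blood siblings at the initial division.
Dividing 1 in proportion to weights (total weight 9/2): Hugo (weight 1) → 2/9; Graciela (weight 1) → 2/9; Ursula (weight 1) → 2/9; Octavio (weight 1/2) → 1/9; Fernando (weight 1/2) → 1/9; Pilar (weight 1/2) → 1/9.
Hugo is living and takes 2/9.
Graciela is living and takes 2/9.
Ursula predeceased; the 2/9 allotted to Ursula's branch passes to Ursula's issue by representation.
The 2/9 is divided into 2 equal shares of 1/9 among Ramiro, Nieves.
Ramiro is living and takes 1/9.
Nieves is living and takes 1/9.
Octavio is living and takes 1/9.
Fernando is living and takes 1/9.
Pilar is living and takes 1/9.

Fernando 1/9; Graciela 2/9; Hugo 2/9; Nieves 1/9; Octavio 1/9; Pilar 1/9; Ramiro 1/9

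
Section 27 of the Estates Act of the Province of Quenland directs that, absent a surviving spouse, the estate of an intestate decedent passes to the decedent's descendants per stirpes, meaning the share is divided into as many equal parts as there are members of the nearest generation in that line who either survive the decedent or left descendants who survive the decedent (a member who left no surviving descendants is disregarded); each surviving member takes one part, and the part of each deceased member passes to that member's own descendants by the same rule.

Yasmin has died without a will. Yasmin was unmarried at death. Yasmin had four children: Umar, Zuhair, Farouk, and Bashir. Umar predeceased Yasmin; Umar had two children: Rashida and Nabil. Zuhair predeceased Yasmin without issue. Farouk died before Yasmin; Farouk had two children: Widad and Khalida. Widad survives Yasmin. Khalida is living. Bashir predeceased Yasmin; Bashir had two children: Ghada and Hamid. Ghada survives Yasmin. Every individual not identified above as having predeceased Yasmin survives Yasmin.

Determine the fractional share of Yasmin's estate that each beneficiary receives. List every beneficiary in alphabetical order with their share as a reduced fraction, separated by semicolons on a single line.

Ghada 1/6; Hamid 1/6; Khalida 1/6; Nabil 1/6; Rashida 1/6; Widad 1/6

There is no surviving spouse, so the entire estate passes to Yasmin's descendants per stirpes.
Zuhair left no surviving issue, so that branch lapses and is disregarded.
The estate is divided into 3 equal shares of 1/3 among Umar, Farouk, Bashir.
Umar predeceased; the 1/3 allotted to Umar's branch passes to Umar's issue by representation.
The 1/3 is divided into 2 equal shares of 1/6 among Rashida, Nabil.
Rashida is living and takes 1/6.
Nabil is living and takes 1/6.
Farouk predeceased; the 1/3 allotted to Farouk's branch passes to Farouk's issue by representation.
The 1/3 is divided into 2 equal shares of 1/6 among Widad, Khalida.
Widad is living and takes 1/6.
Khalida is living and takes 1/6.
Bashir predeceased; the 1/3 allotted to Bashir's branch passes to Bashir's issue by representation.
The 1/3 is divided into 2 equal shares of 1/6 among Ghada, Hamid.
Ghada is living and takes 1/6.
Hamid is living and takes 1/6.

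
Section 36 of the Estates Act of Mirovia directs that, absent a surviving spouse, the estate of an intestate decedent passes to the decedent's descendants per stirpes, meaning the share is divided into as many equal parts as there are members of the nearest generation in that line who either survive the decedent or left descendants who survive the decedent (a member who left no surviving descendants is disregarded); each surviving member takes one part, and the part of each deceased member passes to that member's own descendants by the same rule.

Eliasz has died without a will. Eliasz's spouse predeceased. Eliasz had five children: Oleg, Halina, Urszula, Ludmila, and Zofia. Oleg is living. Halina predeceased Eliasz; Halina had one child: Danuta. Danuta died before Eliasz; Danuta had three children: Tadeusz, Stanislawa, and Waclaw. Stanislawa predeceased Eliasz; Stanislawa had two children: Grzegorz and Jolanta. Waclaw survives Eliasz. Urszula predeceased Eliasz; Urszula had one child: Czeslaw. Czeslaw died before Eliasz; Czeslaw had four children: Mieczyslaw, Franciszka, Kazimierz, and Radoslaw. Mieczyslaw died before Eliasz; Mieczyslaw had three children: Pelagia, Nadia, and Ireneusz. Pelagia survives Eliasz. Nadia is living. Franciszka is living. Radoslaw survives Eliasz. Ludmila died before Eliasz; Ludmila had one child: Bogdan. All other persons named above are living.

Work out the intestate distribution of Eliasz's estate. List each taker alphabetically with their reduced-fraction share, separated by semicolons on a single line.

Bogdan 1/5; Franciszka 1/20; Grzegorz 1/30; Ireneusz 1/60; Jolanta 1/30; Kazimierz 1/20; Nadia 1/60; Oleg 1/5; Pelagia 1/60; Radoslaw 1/20; Tadeusz 1/15; Waclaw 1/15; Zofia 1/5

There is no surviving spouse, so the entire estate passes to Eliasz's descendants per stirpes.
The estate is divided into 5 equal shares of 1/5 among Oleg, Halina, Urszula, Ludmila, Zofia.
Oleg is living and takes 1/5.
Halina predeceased; the 1/5 allotted to Halina's branch passes to Halina's issue by representation.
Danuta's line is the sole branch at this level, so the full 1/5 passes to Danuta's issue by representation.
The 1/5 is divided into 3 equal shares of 1/15 among Tadeusz, Stanislawa, Waclaw.
Tadeusz is living and takes 1/15.
Stanislawa predeceased; the 1/15 allotted to Stanislawa's branch passes to Stanislawa's issue by representation.
The 1/15 is divided into 2 equal shares of 1/30 among Grzegorz, Jolanta.
Grzegorz is living and takes 1/30.
Jolanta is living and takes 1/30.
Waclaw is living and takes 1/15.
Urszula predeceased; the 1/5 allotted to Urszula's branch passes to Urszula's issue by representation.
Czeslaw's line is the sole branch at this level, so the full 1/5 passes to Czeslaw's issue by representation.
The 1/5 is divided into 4 equal shares of 1/20 among Mieczyslaw, Franciszka, Kazimierz, Radoslaw.
Mieczyslaw predeceased; the 1/20 allotted to Mieczyslaw's branch passes to Mieczyslaw's issue by representation.
The 1/20 is divided into 3 equal shares of 1/60 among Pelagia, Nadia, Ireneusz.
Pelagia is living and takes 1/60.
Nadia is living and takes 1/60.
Ireneusz is living and takes 1/60.
Franciszka is living and takes 1/20.
Kazimierz is living and takes 1/20.
Radoslaw is living and takes 1/20.
Ludmila predeceased; the 1/5 allotted to Ludmila's branch passes to Ludmila's issue by representation.
Bogdan is the sole taker at this level and receives the full 1/5.
Zofia is living and takes 1/5.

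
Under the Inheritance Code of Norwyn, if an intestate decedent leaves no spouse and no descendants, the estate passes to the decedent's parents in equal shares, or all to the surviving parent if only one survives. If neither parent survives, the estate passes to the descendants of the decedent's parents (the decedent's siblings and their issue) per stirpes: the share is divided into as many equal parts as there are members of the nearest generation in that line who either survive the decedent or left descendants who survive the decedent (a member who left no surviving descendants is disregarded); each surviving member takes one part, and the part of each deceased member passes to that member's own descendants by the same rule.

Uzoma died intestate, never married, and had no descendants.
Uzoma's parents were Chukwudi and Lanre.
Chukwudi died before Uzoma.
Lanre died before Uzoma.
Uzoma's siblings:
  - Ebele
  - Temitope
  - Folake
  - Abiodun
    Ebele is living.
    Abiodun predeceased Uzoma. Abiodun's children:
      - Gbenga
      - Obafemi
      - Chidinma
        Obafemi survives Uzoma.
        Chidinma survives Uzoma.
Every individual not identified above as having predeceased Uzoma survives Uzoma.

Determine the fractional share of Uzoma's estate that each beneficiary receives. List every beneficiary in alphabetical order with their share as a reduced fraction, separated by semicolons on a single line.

Neither parent survives and there are no descendants, so the estate passes to Uzoma's siblings and their issue per stirpes.
The estate is divided into 4 equal shares of 1/4 among Ebele, Temitope, Folake, Abiodun.
Ebele is living and takes 1/4.
Temitope is living and takes 1/4.
Folake is living and takes 1/4.
Abiodun predeceased; the 1/4 allotted to Abiodun's branch passes to Abiodun's issue by representation.
The 1/4 is divided into 3 equal shares of 1/12 among Gbenga, Obafemi, Chidinma.
Gbenga is living and takes 1/12.
Obafemi is living and takes 1/12.
Chidinma is living and takes 1/12.

Chidinma 1/12; Ebele 1/4; Folake 1/4; Gbenga 1/12; Obafemi 1/12; Temitope 1/4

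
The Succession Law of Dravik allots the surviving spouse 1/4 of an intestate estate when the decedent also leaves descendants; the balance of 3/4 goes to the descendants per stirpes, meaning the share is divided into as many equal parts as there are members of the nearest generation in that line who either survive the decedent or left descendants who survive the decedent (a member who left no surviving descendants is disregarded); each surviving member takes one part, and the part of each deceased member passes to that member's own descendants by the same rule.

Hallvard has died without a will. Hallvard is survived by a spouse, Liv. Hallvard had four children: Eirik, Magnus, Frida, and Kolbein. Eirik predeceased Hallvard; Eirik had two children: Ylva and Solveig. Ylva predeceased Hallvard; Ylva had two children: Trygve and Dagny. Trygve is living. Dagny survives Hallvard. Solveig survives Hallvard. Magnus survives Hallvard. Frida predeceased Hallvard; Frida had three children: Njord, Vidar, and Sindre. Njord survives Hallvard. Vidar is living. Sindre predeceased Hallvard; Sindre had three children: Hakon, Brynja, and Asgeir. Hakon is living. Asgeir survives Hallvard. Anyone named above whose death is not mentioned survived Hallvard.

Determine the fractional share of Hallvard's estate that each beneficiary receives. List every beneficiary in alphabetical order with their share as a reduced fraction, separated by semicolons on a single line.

Liv, as surviving spouse, takes 1/4.
The remaining 3/4 passes to Hallvard's descendants per stirpes.
The 3/4 is divided into 4 equal shares of 3/16 among Eirik, Magnus, Frida, Kolbein.
Eirik predeceased; the 3/16 allotted to Eirik's branch passes to Eirik's issue by representation.
The 3/16 is divided into 2 equal shares of 3/32 among Ylva, Solveig.
Ylva predeceased; the 3/32 allotted to Ylva's branch passes to Ylva's issue by representation.
The 3/32 is divided into 2 equal shares of 3/64 among Trygve, Dagny.
Trygve is living and takes 3/64.
Dagny is living and takes 3/64.
Solveig is living and takes 3/32.
Magnus is living and takes 3/16.
Frida predeceased; the 3/16 allotted to Frida's branch passes to Frida's issue by representation.
The 3/16 is divided into 3 equal shares of 1/16 among Njord, Vidar, Sindre.
Njord is living and takes 1/16.
Vidar is living and takes 1/16.
Sindre predeceased; the 1/16 allotted to Sindre's branch passes to Sindre's issue by representation.
The 1/16 is divided into 3 equal shares of 1/48 among Hakon, Brynja, Asgeir.
Hakon is living and takes 1/48.
Brynja is living and takes 1/48.
Asgeir is living and takes 1/48.
Kolbein is living and takes 3/16.

Asgeir 1/48; Brynja 1/48; Dagny 3/64; Hakon 1/48; Kolbein 3/16; Liv 1/4; Magnus 3/16; Njord 1/16; Solveig 3/32; Trygve 3/64; Vidar 1/16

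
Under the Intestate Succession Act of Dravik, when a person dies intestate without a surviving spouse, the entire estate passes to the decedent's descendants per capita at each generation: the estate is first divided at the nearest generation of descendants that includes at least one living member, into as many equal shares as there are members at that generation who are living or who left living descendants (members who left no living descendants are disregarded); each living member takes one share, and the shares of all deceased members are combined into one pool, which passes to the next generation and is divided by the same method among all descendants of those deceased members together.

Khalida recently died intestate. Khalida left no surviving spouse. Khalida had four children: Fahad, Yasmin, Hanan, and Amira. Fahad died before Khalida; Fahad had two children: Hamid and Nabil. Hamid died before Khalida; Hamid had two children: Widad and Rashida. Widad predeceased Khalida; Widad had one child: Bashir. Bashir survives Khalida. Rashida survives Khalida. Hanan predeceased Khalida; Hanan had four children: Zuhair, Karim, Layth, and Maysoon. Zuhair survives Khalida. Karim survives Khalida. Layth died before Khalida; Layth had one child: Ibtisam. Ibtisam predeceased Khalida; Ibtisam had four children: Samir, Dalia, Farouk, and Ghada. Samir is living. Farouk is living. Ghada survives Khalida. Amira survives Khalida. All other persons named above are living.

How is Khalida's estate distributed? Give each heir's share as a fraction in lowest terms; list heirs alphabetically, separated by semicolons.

There is no surviving spouse, so the entire estate passes to Khalida's descendants per capita at each generation.
At generation 1 (Fahad, Yasmin, Hanan, Amira) there are 4 shares of (1)/4 = 1/4 each.
Living: Yasmin and Amira — each takes 1/4.
Deceased: Fahad and Hanan. Their combined 1/2 is pooled and carried to generation 2.
At generation 2 (Hamid, Nabil, Zuhair, Karim, Layth, Maysoon) there are 6 shares of (1/2)/6 = 1/12 each.
Living: Nabil, Zuhair, Karim, and Maysoon — each takes 1/12.
Deceased: Hamid and Layth. Their combined 1/6 is pooled and carried to generation 3.
At generation 3 (Widad, Rashida, Ibtisam) there are 3 shares of (1/6)/3 = 1/18 each.
Living: Rashida — each takes 1/18.
Deceased: Widad and Ibtisam. Their combined 1/9 is pooled and carried to generation 4.
At generation 4 (Bashir, Samir, Dalia, Farouk, Ghada) there are 5 shares of (1/9)/5 = 1/45 each.
Living: Bashir, Samir, Dalia, Farouk, and Ghada — each takes 1/45.

Amira 1/4; Bashir 1/45; Dalia 1/45; Farouk 1/45; Ghada 1/45; Karim 1/12; Maysoon 1/12; Nabil 1/12; Rashida 1/18; Samir 1/45; Yasmin 1/4; Zuhair 1/12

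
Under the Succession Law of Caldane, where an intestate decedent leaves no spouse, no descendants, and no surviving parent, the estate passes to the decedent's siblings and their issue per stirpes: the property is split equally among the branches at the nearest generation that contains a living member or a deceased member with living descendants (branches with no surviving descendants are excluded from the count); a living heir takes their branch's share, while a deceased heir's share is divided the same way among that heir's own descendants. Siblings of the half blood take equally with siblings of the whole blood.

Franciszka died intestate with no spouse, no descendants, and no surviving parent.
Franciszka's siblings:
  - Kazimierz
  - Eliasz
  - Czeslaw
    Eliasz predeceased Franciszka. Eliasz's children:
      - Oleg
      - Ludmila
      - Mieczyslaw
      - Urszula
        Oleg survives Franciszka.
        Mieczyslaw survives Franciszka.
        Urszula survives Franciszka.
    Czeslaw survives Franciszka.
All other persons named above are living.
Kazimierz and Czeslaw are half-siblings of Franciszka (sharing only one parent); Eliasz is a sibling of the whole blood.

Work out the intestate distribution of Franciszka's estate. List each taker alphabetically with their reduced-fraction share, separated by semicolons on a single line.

No spouse, descendants, or parent survives, so the estate passes to Franciszka's siblings per stirpes.
Half-blood and whole-blood siblings take equally under the stated rule.
The estate is divided into 3 equal shares of 1/3 among Kazimierz, Eliasz, Czeslaw.
Kazimierz is living and takes 1/3.
Eliasz predeceased; the 1/3 allotted to Eliasz's branch passes to Eliasz's issue by representation.
The 1/3 is divided into 4 equal shares of 1/12 among Oleg, Ludmila, Mieczyslaw, Urszula.
Oleg is living and takes 1/12.
Ludmila is living and takes 1/12.
Mieczyslaw is living and takes 1/12.
Urszula is living and takes 1/12.
Czeslaw is living and takes 1/3.

Czeslaw 1/3; Kazimierz 1/3; Ludmila 1/12; Mieczyslaw 1/12; Oleg 1/12; Urszula 1/12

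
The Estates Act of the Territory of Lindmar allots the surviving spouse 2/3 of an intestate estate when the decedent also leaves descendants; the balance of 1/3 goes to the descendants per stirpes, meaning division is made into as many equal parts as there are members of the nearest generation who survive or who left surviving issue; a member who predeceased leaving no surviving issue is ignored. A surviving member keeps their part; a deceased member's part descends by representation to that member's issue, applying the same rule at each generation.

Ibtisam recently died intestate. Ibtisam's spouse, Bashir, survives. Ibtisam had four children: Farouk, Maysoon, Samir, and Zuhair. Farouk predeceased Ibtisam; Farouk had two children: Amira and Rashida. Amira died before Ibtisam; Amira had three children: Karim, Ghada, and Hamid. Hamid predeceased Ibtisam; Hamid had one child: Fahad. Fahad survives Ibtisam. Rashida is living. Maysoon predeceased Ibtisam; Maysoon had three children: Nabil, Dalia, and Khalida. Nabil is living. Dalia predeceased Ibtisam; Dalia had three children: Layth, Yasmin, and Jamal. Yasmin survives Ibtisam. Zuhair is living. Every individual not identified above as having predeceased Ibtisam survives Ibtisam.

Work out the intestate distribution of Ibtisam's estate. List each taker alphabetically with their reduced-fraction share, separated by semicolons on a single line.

Bashir 2/3; Fahad 1/72; Ghada 1/72; Jamal 1/108; Karim 1/72; Khalida 1/36; Layth 1/108; Nabil 1/36; Rashida 1/24; Samir 1/12; Yasmin 1/108; Zuhair 1/12

Bashir, as surviving spouse, takes 2/3.
The remaining 1/3 passes to Ibtisam's descendants per stirpes.
The 1/3 is divided into 4 equal shares of 1/12 among Farouk, Maysoon, Samir, Zuhair.
Farouk predeceased; the 1/12 allotted to Farouk's branch passes to Farouk's issue by representation.
The 1/12 is divided into 2 equal shares of 1/24 among Amira, Rashida.
Amira predeceased; the 1/24 allotted to Amira's branch passes to Amira's issue by representation.
The 1/24 is divided into 3 equal shares of 1/72 among Karim, Ghada, Hamid.
Karim is living and takes 1/72.
Ghada is living and takes 1/72.
Hamid predeceased; the 1/72 allotted to Hamid's branch passes to Hamid's issue by representation.
Fahad is the sole taker at this level and receives the full 1/72.
Rashida is living and takes 1/24.
Maysoon predeceased; the 1/12 allotted to Maysoon's branch passes to Maysoon's issue by representation.
The 1/12 is divided into 3 equal shares of 1/36 among Nabil, Dalia, Khalida.
Nabil is living and takes 1/36.
Dalia predeceased; the 1/36 allotted to Dalia's branch passes to Dalia's issue by representation.
The 1/36 is divided into 3 equal shares of 1/108 among Layth, Yasmin, Jamal.
Layth is living and takes 1/108.
Yasmin is living and takes 1/108.
Jamal is living and takes 1/108.
Khalida is living and takes 1/36.
Samir is living and takes 1/12.
Zuhair is living and takes 1/12.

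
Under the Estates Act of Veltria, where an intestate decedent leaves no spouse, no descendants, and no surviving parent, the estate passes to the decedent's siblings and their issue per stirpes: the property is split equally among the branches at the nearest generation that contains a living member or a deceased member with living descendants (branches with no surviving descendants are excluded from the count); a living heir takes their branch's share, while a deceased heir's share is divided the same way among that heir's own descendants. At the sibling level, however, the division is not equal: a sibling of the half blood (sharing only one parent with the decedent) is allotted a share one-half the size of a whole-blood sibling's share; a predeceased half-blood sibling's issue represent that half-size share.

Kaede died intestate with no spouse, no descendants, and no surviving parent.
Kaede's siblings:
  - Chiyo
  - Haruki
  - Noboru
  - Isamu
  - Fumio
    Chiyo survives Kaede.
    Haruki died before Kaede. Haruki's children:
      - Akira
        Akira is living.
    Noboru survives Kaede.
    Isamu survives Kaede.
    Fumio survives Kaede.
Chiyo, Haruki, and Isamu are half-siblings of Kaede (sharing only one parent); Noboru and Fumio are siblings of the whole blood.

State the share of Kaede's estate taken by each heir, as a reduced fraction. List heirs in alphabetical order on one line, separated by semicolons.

Akira 1/7; Chiyo 1/7; Fumio 2/7; Isamu 1/7; Noboru 2/7

No spouse, descendants, or parent survives, so the estate passes to Kaede's siblings per stirpes.
Half-blood siblings count for one-half the weight of whole-blood siblings at the initial division.
Dividing 1 in proportion to weights (total weight 7/2): Chiyo (weight 1/2) → 1/7; Haruki (weight 1/2) → 1/7; Noboru (weight 1) → 2/7; Isamu (weight 1/2) → 1/7; Fumio (weight 1) → 2/7.
Chiyo is living and takes 1/7.
Haruki predeceased; the 1/7 allotted to Haruki's branch passes to Haruki's issue by representation.
Akira is the sole taker at this level and receives the full 1/7.
Noboru is living and takes 2/7.
Isamu is living and takes 1/7.
Fumio is living and takes 2/7.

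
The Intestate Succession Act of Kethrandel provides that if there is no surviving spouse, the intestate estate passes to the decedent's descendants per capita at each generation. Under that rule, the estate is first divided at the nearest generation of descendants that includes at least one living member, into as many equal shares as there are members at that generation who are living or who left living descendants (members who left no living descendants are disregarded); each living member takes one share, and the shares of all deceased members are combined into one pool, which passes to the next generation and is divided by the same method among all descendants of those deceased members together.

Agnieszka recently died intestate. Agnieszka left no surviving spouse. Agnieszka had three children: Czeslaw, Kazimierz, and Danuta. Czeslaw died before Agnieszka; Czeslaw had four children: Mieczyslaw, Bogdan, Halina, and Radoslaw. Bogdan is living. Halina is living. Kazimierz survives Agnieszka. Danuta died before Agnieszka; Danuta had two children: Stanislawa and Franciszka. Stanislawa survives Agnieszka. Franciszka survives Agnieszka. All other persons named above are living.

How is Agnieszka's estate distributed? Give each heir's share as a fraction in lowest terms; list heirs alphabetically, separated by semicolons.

There is no surviving spouse, so the entire estate passes to Agnieszka's descendants per capita at each generation.
At generation 1 (Czeslaw, Kazimierz, Danuta) there are 3 shares of (1)/3 = 1/3 each.
Living: Kazimierz — each takes 1/3.
Deceased: Czeslaw and Danuta. Their combined 2/3 is pooled and carried to generation 2.
At generation 2 (Mieczyslaw, Bogdan, Halina, Radoslaw, Stanislawa, Franciszka) there are 6 shares of (2/3)/6 = 1/9 each.
Living: Mieczyslaw, Bogdan, Halina, Radoslaw, Stanislawa, and Franciszka — each takes 1/9.

Bogdan 1/9; Franciszka 1/9; Halina 1/9; Kazimierz 1/3; Mieczyslaw 1/9; Radoslaw 1/9; Stanislawa 1/9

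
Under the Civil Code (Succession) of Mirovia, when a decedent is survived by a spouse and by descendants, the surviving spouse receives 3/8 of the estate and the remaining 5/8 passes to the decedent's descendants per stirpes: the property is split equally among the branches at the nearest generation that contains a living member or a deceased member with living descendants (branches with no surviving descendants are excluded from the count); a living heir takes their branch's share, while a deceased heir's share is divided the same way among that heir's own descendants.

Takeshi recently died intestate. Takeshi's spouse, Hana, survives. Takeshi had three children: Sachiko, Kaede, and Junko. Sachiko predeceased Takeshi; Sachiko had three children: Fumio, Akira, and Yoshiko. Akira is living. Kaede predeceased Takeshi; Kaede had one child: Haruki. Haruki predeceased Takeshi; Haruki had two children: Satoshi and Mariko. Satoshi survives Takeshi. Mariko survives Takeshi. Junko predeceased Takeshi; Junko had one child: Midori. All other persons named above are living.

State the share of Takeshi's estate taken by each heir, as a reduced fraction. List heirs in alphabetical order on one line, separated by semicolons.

Hana, as surviving spouse, takes 3/8.
The remaining 5/8 passes to Takeshi's descendants per stirpes.
The 5/8 is divided into 3 equal shares of 5/24 among Sachiko, Kaede, Junko.
Sachiko predeceased; the 5/24 allotted to Sachiko's branch passes to Sachiko's issue by representation.
The 5/24 is divided into 3 equal shares of 5/72 among Fumio, Akira, Yoshiko.
Fumio is living and takes 5/72.
Akira is living and takes 5/72.
Yoshiko is living and takes 5/72.
Kaede predeceased; the 5/24 allotted to Kaede's branch passes to Kaede's issue by representation.
Haruki's line is the sole branch at this level, so the full 5/24 passes to Haruki's issue by representation.
The 5/24 is divided into 2 equal shares of 5/48 among Satoshi, Mariko.
Satoshi is living and takes 5/48.
Mariko is living and takes 5/48.
Junko predeceased; the 5/24 allotted to Junko's branch passes to Junko's issue by representation.
Midori is the sole taker at this level and receives the full 5/24.

Akira 5/72; Fumio 5/72; Hana 3/8; Mariko 5/48; Midori 5/24; Satoshi 5/48; Yoshiko 5/72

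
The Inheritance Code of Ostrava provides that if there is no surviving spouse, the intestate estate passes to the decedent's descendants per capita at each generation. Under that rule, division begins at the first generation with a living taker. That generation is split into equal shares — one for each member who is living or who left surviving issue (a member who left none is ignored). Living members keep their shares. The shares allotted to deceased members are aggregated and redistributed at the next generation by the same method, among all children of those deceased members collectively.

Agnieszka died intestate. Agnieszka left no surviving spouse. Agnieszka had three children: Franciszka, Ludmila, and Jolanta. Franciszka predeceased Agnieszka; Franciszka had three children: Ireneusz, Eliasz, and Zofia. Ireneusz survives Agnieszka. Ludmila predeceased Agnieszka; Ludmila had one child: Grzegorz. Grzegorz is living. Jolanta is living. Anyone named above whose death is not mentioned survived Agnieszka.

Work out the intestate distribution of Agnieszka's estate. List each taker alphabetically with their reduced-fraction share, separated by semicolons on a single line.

There is no surviving spouse, so the entire estate passes to Agnieszka's descendants per capita at each generation.
At generation 1 (Franciszka, Ludmila, Jolanta) there are 3 shares of (1)/3 = 1/3 each.
Living: Jolanta — each takes 1/3.
Deceased: Franciszka and Ludmila. Their combined 2/3 is pooled and carried to generation 2.
At generation 2 (Ireneusz, Eliasz, Zofia, Grzegorz) there are 4 shares of (2/3)/4 = 1/6 each.
Living: Ireneusz, Eliasz, Zofia, and Grzegorz — each takes 1/6.

Eliasz 1/6; Grzegorz 1/6; Ireneusz 1/6; Jolanta 1/3; Zofia 1/6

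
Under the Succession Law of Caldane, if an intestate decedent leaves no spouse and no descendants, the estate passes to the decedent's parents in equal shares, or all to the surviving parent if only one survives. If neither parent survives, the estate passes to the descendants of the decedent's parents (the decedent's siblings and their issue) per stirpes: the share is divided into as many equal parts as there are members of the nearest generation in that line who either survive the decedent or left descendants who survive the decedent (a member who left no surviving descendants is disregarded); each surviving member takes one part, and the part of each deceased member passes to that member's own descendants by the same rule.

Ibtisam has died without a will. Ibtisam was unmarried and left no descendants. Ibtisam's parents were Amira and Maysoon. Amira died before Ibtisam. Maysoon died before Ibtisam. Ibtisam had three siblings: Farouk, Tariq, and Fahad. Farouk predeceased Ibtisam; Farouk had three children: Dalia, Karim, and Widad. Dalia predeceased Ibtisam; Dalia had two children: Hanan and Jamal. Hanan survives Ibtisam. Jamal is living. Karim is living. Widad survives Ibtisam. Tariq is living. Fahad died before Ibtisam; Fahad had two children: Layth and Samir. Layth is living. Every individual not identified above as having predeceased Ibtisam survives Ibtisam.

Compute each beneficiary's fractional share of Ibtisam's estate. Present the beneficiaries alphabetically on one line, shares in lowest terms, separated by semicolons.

Neither parent survives and there are no descendants, so the estate passes to Ibtisam's siblings and their issue per stirpes.
The estate is divided into 3 equal shares of 1/3 among Farouk, Tariq, Fahad.
Farouk predeceased; the 1/3 allotted to Farouk's branch passes to Farouk's issue by representation.
The 1/3 is divided into 3 equal shares of 1/9 among Dalia, Karim, Widad.
Dalia predeceased; the 1/9 allotted to Dalia's branch passes to Dalia's issue by representation.
The 1/9 is divided into 2 equal shares of 1/18 among Hanan, Jamal.
Hanan is living and takes 1/18.
Jamal is living and takes 1/18.
Karim is living and takes 1/9.
Widad is living and takes 1/9.
Tariq is living and takes 1/3.
Fahad predeceased; the 1/3 allotted to Fahad's branch passes to Fahad's issue by representation.
The 1/3 is divided into 2 equal shares of 1/6 among Layth, Samir.
Layth is living and takes 1/6.
Samir is living and takes 1/6.

Hanan 1/18; Jamal 1/18; Karim 1/9; Layth 1/6; Samir 1/6; Tariq 1/3; Widad 1/9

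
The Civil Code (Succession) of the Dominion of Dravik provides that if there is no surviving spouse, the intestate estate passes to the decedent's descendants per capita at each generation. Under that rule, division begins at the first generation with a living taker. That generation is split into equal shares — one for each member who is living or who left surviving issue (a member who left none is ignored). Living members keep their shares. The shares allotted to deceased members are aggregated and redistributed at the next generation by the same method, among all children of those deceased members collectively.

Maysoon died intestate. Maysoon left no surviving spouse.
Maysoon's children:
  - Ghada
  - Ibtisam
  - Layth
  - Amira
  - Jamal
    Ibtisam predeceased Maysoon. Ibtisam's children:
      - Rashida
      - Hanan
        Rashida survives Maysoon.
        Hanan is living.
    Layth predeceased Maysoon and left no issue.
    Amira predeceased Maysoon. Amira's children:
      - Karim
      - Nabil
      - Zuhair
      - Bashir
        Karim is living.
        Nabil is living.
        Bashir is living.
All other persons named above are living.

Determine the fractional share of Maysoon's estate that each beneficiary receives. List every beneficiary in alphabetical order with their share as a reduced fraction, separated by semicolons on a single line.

Bashir 1/12; Ghada 1/4; Hanan 1/12; Jamal 1/4; Karim 1/12; Nabil 1/12; Rashida 1/12; Zuhair 1/12

There is no surviving spouse, so the entire estate passes to Maysoon's descendants per capita at each generation.
At generation 1 (Ghada, Ibtisam, Amira, Jamal) there are 4 shares of (1)/4 = 1/4 each.
Living: Ghada and Jamal — each takes 1/4.
Deceased: Ibtisam and Amira. Their combined 1/2 is pooled and carried to generation 2.
At generation 2 (Rashida, Hanan, Karim, Nabil, Zuhair, Bashir) there are 6 shares of (1/2)/6 = 1/12 each.
Living: Rashida, Hanan, Karim, Nabil, Zuhair, and Bashir — each takes 1/12.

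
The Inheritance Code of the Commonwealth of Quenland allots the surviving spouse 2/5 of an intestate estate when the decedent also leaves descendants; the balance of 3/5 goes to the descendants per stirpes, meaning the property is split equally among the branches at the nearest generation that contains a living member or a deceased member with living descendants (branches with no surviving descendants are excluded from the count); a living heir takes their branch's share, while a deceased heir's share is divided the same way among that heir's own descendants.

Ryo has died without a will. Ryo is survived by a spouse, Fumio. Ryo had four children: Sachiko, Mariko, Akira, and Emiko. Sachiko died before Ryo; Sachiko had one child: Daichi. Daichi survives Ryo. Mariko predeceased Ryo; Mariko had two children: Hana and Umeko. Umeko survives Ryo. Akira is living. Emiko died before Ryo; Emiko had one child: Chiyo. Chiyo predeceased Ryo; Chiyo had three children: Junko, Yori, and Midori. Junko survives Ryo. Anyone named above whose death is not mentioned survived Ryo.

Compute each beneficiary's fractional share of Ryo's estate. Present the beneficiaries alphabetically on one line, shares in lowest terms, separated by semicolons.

Akira 3/20; Daichi 3/20; Fumio 2/5; Hana 3/40; Junko 1/20; Midori 1/20; Umeko 3/40; Yori 1/20

Fumio, as surviving spouse, takes 2/5.
The remaining 3/5 passes to Ryo's descendants per stirpes.
The 3/5 is divided into 4 equal shares of 3/20 among Sachiko, Mariko, Akira, Emiko.
Sachiko predeceased; the 3/20 allotted to Sachiko's branch passes to Sachiko's issue by representation.
Daichi is the sole taker at this level and receives the full 3/20.
Mariko predeceased; the 3/20 allotted to Mariko's branch passes to Mariko's issue by representation.
The 3/20 is divided into 2 equal shares of 3/40 among Hana, Umeko.
Hana is living and takes 3/40.
Umeko is living and takes 3/40.
Akira is living and takes 3/20.
Emiko predeceased; the 3/20 allotted to Emiko's branch passes to Emiko's issue by representation.
Chiyo's line is the sole branch at this level, so the full 3/20 passes to Chiyo's issue by representation.
The 3/20 is divided into 3 equal shares of 1/20 among Junko, Yori, Midori.
Junko is living and takes 1/20.
Yori is living and takes 1/20.
Midori is living and takes 1/20.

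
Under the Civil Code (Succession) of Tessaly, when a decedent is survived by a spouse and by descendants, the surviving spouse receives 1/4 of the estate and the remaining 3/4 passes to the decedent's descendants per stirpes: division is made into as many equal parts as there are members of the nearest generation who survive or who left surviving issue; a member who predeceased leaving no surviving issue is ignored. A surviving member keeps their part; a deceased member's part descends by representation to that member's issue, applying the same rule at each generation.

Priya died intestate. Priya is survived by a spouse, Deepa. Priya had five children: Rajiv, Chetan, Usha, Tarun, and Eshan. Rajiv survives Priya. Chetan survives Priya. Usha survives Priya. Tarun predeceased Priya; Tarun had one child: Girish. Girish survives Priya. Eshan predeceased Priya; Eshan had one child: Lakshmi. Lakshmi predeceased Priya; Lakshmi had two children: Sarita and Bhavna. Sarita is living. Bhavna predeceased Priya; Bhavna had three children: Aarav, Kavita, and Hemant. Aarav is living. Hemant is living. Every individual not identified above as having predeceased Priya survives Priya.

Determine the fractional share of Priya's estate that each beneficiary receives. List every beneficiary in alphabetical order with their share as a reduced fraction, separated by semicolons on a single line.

Deepa, as surviving spouse, takes 1/4.
The remaining 3/4 passes to Priya's descendants per stirpes.
The 3/4 is divided into 5 equal shares of 3/20 among Rajiv, Chetan, Usha, Tarun, Eshan.
Rajiv is living and takes 3/20.
Chetan is living and takes 3/20.
Usha is living and takes 3/20.
Tarun predeceased; the 3/20 allotted to Tarun's branch passes to Tarun's issue by representation.
Girish is the sole taker at this level and receives the full 3/20.
Eshan predeceased; the 3/20 allotted to Eshan's branch passes to Eshan's issue by representation.
Lakshmi's line is the sole branch at this level, so the full 3/20 passes to Lakshmi's issue by representation.
The 3/20 is divided into 2 equal shares of 3/40 among Sarita, Bhavna.
Sarita is living and takes 3/40.
Bhavna predeceased; the 3/40 allotted to Bhavna's branch passes to Bhavna's issue by representation.
The 3/40 is divided into 3 equal shares of 1/40 among Aarav, Kavita, Hemant.
Aarav is living and takes 1/40.
Kavita is living and takes 1/40.
Hemant is living and takes 1/40.

Aarav 1/40; Chetan 3/20; Deepa 1/4; Girish 3/20; Hemant 1/40; Kavita 1/40; Rajiv 3/20; Sarita 3/40; Usha 3/20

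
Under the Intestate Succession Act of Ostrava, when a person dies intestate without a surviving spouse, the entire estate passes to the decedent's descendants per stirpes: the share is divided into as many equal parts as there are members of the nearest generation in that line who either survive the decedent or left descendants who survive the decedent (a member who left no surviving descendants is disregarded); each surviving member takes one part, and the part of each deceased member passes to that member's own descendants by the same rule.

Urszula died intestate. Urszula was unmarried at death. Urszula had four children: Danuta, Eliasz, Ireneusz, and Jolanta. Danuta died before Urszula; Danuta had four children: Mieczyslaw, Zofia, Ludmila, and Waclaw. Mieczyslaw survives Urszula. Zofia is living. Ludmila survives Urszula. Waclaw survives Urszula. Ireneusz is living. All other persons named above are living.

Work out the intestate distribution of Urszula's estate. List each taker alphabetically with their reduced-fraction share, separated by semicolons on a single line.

Eliasz 1/4; Ireneusz 1/4; Jolanta 1/4; Ludmila 1/16; Mieczyslaw 1/16; Waclaw 1/16; Zofia 1/16

There is no surviving spouse, so the entire estate passes to Urszula's descendants per stirpes.
The estate is divided into 4 equal shares of 1/4 among Danuta, Eliasz, Ireneusz, Jolanta.
Danuta predeceased; the 1/4 allotted to Danuta's branch passes to Danuta's issue by representation.
The 1/4 is divided into 4 equal shares of 1/16 among Mieczyslaw, Zofia, Ludmila, Waclaw.
Mieczyslaw is living and takes 1/16.
Zofia is living and takes 1/16.
Ludmila is living and takes 1/16.
Waclaw is living and takes 1/16.
Eliasz is living and takes 1/4.
Ireneusz is living and takes 1/4.
Jolanta is living and takes 1/4.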